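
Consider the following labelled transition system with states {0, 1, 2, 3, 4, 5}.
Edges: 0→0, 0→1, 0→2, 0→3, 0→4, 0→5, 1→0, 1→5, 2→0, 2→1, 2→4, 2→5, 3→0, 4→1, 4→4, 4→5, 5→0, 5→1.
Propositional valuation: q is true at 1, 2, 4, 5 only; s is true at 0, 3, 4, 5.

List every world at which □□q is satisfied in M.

Let φ = □□q. Evaluate φ at each world:
  0 (successors {0, 1, 2, 3, 4, 5}): φ is false.
  1 (successors {0, 5}): φ is false.
  2 (successors {0, 1, 4, 5}): φ is false.
  3 (successors {0}): φ is false.
  4 (successors {1, 4, 5}): φ is false.
  5 (successors {0, 1}): φ is false.
For instance, at 1:
  At 1: □□q requires □q at every successor {0, 5}.
    □q fails at 0, so □□q is false at 1.
      At 0: □q requires q at every successor {0, 1, 2, 3, 4, 5}.
        q fails at 0, so □q is false at 0.
Satisfying worlds: none.

none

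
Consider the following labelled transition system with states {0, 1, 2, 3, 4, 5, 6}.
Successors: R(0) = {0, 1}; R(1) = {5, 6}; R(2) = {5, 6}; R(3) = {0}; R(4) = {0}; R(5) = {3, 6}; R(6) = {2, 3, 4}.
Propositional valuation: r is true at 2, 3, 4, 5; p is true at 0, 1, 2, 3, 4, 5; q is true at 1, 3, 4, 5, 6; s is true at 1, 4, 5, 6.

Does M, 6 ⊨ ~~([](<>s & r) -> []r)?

Yes

At 6: ~([](<>s & r) -> []r) is false, so ~~([](<>s & r) -> []r) is true.
  At 6: [](<>s & r) -> []r is true, so ~([](<>s & r) -> []r) is false.
    At 6: [](<>s & r) is false, []r is true, so [](<>s & r) -> []r is true.
      At 6: [](<>s & r) requires <>s & r at every successor {2, 3, 4}.
        <>s & r fails at 3, so [](<>s & r) is false at 6.
      At 6: []r requires r at every successor {2, 3, 4}.
        At 2: r is true.
        At 3: r is true.
        At 4: r is true.
      So []r is true at 6.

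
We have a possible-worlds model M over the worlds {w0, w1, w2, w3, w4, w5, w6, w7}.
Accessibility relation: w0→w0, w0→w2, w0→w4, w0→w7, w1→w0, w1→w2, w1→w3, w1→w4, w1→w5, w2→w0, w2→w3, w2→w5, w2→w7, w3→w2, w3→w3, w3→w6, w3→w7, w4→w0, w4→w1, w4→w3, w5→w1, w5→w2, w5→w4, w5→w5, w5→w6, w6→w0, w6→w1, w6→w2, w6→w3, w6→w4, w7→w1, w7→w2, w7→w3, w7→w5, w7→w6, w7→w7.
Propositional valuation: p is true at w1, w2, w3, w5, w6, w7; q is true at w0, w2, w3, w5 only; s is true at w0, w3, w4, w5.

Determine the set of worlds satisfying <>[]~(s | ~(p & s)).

none

Recall that []ψ holds at a world iff ψ holds at every accessible world, and <>ψ holds iff ψ holds at some accessible world.
Let φ = <>[]~(s | ~(p & s)). Evaluate φ at each world:
  w0 (successors {w0, w2, w4, w7}): φ is false.
  w1 (successors {w0, w2, w3, w4, w5}): φ is false.
  w2 (successors {w0, w3, w5, w7}): φ is false.
  w3 (successors {w2, w3, w6, w7}): φ is false.
  w4 (successors {w0, w1, w3}): φ is false.
  w5 (successors {w1, w2, w4, w5, w6}): φ is false.
  w6 (successors {w0, w1, w2, w3, w4}): φ is false.
  w7 (successors {w1, w2, w3, w5, w6, w7}): φ is false.
For instance, at w2:
  At w2: <>[]~(s | ~(p & s)) requires []~(s | ~(p & s)) at some successor in {w0, w3, w5, w7}.
    At w0: []~(s | ~(p & s)) is false.
    At w3: []~(s | ~(p & s)) is false.
    At w5: []~(s | ~(p & s)) is false.
    At w7: []~(s | ~(p & s)) is false.
  So <>[]~(s | ~(p & s)) is false at w2.
Satisfying worlds: none.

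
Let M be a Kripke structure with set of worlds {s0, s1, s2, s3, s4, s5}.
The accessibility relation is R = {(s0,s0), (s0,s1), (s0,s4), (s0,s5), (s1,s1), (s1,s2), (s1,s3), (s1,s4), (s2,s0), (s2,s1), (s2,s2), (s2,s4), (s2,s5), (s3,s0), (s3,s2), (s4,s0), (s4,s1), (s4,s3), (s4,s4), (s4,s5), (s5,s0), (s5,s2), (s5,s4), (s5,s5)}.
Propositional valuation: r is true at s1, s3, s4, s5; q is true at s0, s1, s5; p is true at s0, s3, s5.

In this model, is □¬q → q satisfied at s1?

Yes

At s1: □¬q is false, q is true, so □¬q → q is true.
  At s1: □¬q requires ¬q at every successor {s1, s2, s3, s4}.
    ¬q fails at s1, so □¬q is false at s1.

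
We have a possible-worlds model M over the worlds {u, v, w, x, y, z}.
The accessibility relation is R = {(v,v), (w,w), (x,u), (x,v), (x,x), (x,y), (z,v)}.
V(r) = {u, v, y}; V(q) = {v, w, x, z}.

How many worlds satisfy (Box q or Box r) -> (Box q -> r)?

4

Let φ = (Box q or Box r) -> (Box q -> r). Evaluate φ at each world:
  u (successors ∅): φ is true.
  v (successors {v}): φ is true.
  w (successors {w}): φ is false.
  x (successors {u, v, x, y}): φ is true.
  y (successors ∅): φ is true.
  z (successors {v}): φ is false.
For instance, at w:
  At w: Box q or Box r is true, Box q -> r is false, so (Box q or Box r) -> (Box q -> r) is false.
    At w: Box q is true, Box r is false, so Box q or Box r is true.
      At w: Box q requires q at every successor {w}.
        At w: q is true.
      So Box q is true at w.
      At w: Box r requires r at every successor {w}.
        r fails at w, so Box r is false at w.
    At w: Box q is true, r is false, so Box q -> r is false.
      At w: Box q requires q at every successor {w}.
        At w: q is true.
      So Box q is true at w.
Satisfying worlds: {u, v, x, y}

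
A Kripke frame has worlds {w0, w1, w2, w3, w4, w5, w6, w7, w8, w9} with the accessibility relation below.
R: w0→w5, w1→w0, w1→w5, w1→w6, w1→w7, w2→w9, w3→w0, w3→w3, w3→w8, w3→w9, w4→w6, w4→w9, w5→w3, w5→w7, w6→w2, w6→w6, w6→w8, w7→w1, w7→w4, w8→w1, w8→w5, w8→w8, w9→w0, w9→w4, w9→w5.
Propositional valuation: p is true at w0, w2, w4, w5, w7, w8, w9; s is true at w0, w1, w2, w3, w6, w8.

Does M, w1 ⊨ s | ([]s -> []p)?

Recall that []ψ holds at a world iff ψ holds at every accessible world, and <>ψ holds iff ψ holds at some accessible world.
At w1: s is true, []s -> []p is true, so s | ([]s -> []p) is true.
  At w1: []s is false, []p is false, so []s -> []p is true.
    At w1: []s requires s at every successor {w0, w5, w6, w7}.
      s fails at w5, so []s is false at w1.
    At w1: []p requires p at every successor {w0, w5, w6, w7}.
      p fails at w6, so []p is false at w1.

Yes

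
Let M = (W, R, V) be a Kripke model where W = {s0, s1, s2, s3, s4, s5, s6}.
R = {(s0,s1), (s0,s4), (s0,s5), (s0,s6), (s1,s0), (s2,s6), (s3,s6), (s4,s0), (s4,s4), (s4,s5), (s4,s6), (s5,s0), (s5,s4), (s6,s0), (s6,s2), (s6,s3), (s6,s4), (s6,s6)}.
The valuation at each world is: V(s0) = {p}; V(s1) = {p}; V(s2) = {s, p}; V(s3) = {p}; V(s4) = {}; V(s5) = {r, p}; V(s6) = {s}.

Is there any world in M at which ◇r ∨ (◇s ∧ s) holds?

Recall that ◇ψ holds at a world iff ψ holds at some accessible world.
Let φ = ◇r ∨ (◇s ∧ s). Evaluate φ at each world:
  s0 (successors {s1, s4, s5, s6}): φ is true.
  s1 (successors {s0}): φ is false.
  s2 (successors {s6}): φ is true.
  s3 (successors {s6}): φ is false.
  s4 (successors {s0, s4, s5, s6}): φ is true.
  s5 (successors {s0, s4}): φ is false.
  s6 (successors {s0, s2, s3, s4, s6}): φ is true.
Detail at s0 (witness):
  At s0: ◇r is true, ◇s ∧ s is false, so ◇r ∨ (◇s ∧ s) is true.
    At s0: ◇r requires r at some successor in {s1, s4, s5, s6}.
      r holds at s5, so ◇r is true at s0.
    At s0: ◇s is true, s is false, so ◇s ∧ s is false.
      At s0: ◇s requires s at some successor in {s1, s4, s5, s6}.
        s holds at s6, so ◇s is true at s0.

Yes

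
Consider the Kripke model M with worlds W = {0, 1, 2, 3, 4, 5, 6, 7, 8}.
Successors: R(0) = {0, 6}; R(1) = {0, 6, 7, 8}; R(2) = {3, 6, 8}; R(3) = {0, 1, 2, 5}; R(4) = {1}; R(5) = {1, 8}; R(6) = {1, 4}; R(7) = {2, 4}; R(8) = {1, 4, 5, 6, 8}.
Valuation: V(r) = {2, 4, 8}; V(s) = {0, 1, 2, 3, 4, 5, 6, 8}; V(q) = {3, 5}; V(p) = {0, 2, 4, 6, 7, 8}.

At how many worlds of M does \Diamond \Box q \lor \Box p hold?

3

Let φ = \Diamond \Box q \lor \Box p. Evaluate φ at each world:
  0 (successors {0, 6}): φ is true.
  1 (successors {0, 6, 7, 8}): φ is true.
  2 (successors {3, 6, 8}): φ is false.
  3 (successors {0, 1, 2, 5}): φ is false.
  4 (successors {1}): φ is false.
  5 (successors {1, 8}): φ is false.
  6 (successors {1, 4}): φ is false.
  7 (successors {2, 4}): φ is true.
  8 (successors {1, 4, 5, 6, 8}): φ is false.
For instance, at 8:
  At 8: \Diamond \Box q is false, \Box p is false, so \Diamond \Box q \lor \Box p is false.
    At 8: \Diamond \Box q requires \Box q at some successor in {1, 4, 5, 6, 8}.
      At 1: \Box q is false.
      At 4: \Box q is false.
      At 5: \Box q is false.
      At 6: \Box q is false.
      At 8: \Box q is false.
    So \Diamond \Box q is false at 8.
    At 8: \Box p requires p at every successor {1, 4, 5, 6, 8}.
      p fails at 1, so \Box p is false at 8.
Satisfying worlds: {0, 1, 7}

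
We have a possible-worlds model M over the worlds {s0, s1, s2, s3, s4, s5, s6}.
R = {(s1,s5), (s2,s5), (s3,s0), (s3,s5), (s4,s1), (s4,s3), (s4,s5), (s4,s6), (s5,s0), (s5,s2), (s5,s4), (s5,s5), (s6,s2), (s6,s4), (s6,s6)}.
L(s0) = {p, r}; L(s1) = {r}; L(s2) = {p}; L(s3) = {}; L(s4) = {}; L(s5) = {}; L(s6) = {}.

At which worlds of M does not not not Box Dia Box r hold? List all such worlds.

s3, s4, s5, s6

Let φ = not not not Box Dia Box r. Evaluate φ at each world:
  s0 (successors ∅): φ is false.
  s1 (successors {s5}): φ is false.
  s2 (successors {s5}): φ is false.
  s3 (successors {s0, s5}): φ is true.
  s4 (successors {s1, s3, s5, s6}): φ is true.
  s5 (successors {s0, s2, s4, s5}): φ is true.
  s6 (successors {s2, s4, s6}): φ is true.
For instance, at s6:
  At s6: not not Box Dia Box r is false, so not not not Box Dia Box r is true.
    At s6: not Box Dia Box r is true, so not not Box Dia Box r is false.
      At s6: Box Dia Box r is false, so not Box Dia Box r is true.
Satisfying worlds: {s3, s4, s5, s6}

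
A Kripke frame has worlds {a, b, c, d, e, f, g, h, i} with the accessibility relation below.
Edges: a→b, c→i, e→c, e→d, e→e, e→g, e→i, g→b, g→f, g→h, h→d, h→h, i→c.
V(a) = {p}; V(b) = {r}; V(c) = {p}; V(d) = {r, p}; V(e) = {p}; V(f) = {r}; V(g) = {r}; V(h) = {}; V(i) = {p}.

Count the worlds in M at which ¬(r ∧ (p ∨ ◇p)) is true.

Recall that ◇ψ holds at a world iff ψ holds at some accessible world.
Let φ = ¬(r ∧ (p ∨ ◇p)). Evaluate φ at each world:
  a (successors {b}): φ is true.
  b (successors ∅): φ is true.
  c (successors {i}): φ is true.
  d (successors ∅): φ is false.
  e (successors {c, d, e, g, i}): φ is true.
  f (successors ∅): φ is true.
  g (successors {b, f, h}): φ is true.
  h (successors {d, h}): φ is true.
  i (successors {c}): φ is true.
For instance, at e:
  At e: r ∧ (p ∨ ◇p) is false, so ¬(r ∧ (p ∨ ◇p)) is true.
    At e: r is false, p ∨ ◇p is true, so r ∧ (p ∨ ◇p) is false.
      At e: p is true, ◇p is true, so p ∨ ◇p is true.
Satisfying worlds: {a, b, c, e, f, g, h, i}

8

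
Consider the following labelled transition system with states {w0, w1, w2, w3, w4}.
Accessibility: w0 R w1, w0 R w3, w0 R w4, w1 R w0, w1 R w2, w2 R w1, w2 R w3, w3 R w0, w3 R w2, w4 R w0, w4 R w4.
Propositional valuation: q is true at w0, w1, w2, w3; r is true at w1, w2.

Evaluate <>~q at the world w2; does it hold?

At w2: <>~q requires ~q at some successor in {w1, w3}.
  At w1: ~q is false.
  At w3: ~q is false.
So <>~q is false at w2.

No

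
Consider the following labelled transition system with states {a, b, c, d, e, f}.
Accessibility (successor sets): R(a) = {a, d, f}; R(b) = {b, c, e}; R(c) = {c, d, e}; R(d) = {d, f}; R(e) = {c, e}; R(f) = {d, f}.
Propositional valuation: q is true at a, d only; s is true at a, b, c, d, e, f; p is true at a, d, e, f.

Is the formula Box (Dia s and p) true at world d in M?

At d: Box (Dia s and p) requires Dia s and p at every successor {d, f}.
    At d: Dia s is true, p is true, so Dia s and p is true.
      At d: Dia s requires s at some successor in {d, f}.
        s holds at d, so Dia s is true at d.
    At f: Dia s is true, p is true, so Dia s and p is true.
      At f: Dia s requires s at some successor in {d, f}.
        s holds at d, so Dia s is true at f.
So Box (Dia s and p) is true at d.

Yes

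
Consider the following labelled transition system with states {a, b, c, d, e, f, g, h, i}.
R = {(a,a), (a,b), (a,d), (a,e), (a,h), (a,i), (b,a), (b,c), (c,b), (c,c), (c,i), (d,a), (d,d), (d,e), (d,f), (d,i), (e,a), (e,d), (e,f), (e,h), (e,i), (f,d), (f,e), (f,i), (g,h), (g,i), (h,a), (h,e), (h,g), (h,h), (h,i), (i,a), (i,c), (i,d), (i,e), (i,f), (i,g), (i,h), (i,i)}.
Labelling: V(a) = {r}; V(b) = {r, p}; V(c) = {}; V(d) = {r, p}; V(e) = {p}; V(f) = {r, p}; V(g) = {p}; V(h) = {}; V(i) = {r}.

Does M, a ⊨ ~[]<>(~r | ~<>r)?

Recall that []ψ holds at a world iff ψ holds at every accessible world, and <>ψ holds iff ψ holds at some accessible world.
At a: []<>(~r | ~<>r) is true, so ~[]<>(~r | ~<>r) is false.
  At a: []<>(~r | ~<>r) requires <>(~r | ~<>r) at every successor {a, b, d, e, h, i}.
    At a: <>(~r | ~<>r) is true.
    At b: <>(~r | ~<>r) is true.
    At d: <>(~r | ~<>r) is true.
    At e: <>(~r | ~<>r) is true.
    At h: <>(~r | ~<>r) is true.
    At i: <>(~r | ~<>r) is true.
  So []<>(~r | ~<>r) is true at a.

No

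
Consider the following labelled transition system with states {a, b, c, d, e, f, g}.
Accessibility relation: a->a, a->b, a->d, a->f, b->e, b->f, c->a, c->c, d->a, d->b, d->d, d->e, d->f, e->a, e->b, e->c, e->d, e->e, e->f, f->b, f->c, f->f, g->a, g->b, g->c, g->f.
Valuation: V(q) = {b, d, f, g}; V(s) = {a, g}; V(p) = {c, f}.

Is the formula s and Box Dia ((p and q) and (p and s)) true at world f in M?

No

At f: s is false, Box Dia ((p and q) and (p and s)) is false, so s and Box Dia ((p and q) and (p and s)) is false.
  At f: Box Dia ((p and q) and (p and s)) requires Dia ((p and q) and (p and s)) at every successor {b, c, f}.
    Dia ((p and q) and (p and s)) fails at b, so Box Dia ((p and q) and (p and s)) is false at f.
      At b: Dia ((p and q) and (p and s)) requires (p and q) and (p and s) at some successor in {e, f}.
        At e: (p and q) and (p and s) is false.
        At f: (p and q) and (p and s) is false.
      So Dia ((p and q) and (p and s)) is false at b.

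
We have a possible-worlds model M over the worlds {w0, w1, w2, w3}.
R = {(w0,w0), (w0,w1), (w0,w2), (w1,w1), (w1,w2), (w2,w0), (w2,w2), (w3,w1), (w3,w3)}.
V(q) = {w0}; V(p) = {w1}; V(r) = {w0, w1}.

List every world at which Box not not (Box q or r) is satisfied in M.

Let φ = Box not not (Box q or r). Evaluate φ at each world:
  w0 (successors {w0, w1, w2}): φ is false.
  w1 (successors {w1, w2}): φ is false.
  w2 (successors {w0, w2}): φ is false.
  w3 (successors {w1, w3}): φ is false.
For instance, at w1:
  At w1: Box not not (Box q or r) requires not not (Box q or r) at every successor {w1, w2}.
    not not (Box q or r) fails at w2, so Box not not (Box q or r) is false at w1.
      At w2: not (Box q or r) is true, so not not (Box q or r) is false.
Satisfying worlds: none.

none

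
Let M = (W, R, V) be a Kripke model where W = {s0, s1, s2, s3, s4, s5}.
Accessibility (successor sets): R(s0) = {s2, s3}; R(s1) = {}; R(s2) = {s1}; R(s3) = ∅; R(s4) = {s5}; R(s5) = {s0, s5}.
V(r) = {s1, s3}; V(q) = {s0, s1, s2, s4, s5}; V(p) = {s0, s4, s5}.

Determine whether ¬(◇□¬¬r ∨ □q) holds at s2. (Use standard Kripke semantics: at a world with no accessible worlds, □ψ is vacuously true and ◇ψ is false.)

At s2: ◇□¬¬r ∨ □q is true, so ¬(◇□¬¬r ∨ □q) is false.
  At s2: ◇□¬¬r is true, □q is true, so ◇□¬¬r ∨ □q is true.
    At s2: ◇□¬¬r requires □¬¬r at some successor in {s1}.
      □¬¬r holds at s1, so ◇□¬¬r is true at s2.
    At s2: □q requires q at every successor {s1}.
      At s1: q is true.
    So □q is true at s2.

No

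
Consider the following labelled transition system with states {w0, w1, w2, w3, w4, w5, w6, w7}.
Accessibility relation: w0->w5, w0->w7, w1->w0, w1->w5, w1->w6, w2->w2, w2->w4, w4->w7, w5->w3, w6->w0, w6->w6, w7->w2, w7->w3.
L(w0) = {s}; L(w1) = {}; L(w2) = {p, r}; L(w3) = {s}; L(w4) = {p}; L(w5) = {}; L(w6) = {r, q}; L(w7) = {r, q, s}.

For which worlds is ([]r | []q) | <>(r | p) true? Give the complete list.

Let φ = ([]r | []q) | <>(r | p). Evaluate φ at each world:
  w0 (successors {w5, w7}): φ is true.
  w1 (successors {w0, w5, w6}): φ is true.
  w2 (successors {w2, w4}): φ is true.
  w3 (successors ∅): φ is true.
  w4 (successors {w7}): φ is true.
  w5 (successors {w3}): φ is false.
  w6 (successors {w0, w6}): φ is true.
  w7 (successors {w2, w3}): φ is true.
For instance, at w7:
  At w7: []r | []q is false, <>(r | p) is true, so ([]r | []q) | <>(r | p) is true.
    At w7: []r is false, []q is false, so []r | []q is false.
      At w7: []r requires r at every successor {w2, w3}.
        r fails at w3, so []r is false at w7.
      At w7: []q requires q at every successor {w2, w3}.
        q fails at w2, so []q is false at w7.
    At w7: <>(r | p) requires r | p at some successor in {w2, w3}.
      r | p holds at w2, so <>(r | p) is true at w7.
Satisfying worlds: {w0, w1, w2, w3, w4, w6, w7}

w0, w1, w2, w3, w4, w6, w7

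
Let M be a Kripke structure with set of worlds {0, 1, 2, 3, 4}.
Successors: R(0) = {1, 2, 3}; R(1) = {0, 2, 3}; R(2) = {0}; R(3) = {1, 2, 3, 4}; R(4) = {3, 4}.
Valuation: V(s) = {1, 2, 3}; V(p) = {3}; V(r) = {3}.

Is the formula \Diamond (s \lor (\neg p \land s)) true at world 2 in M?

No

At 2: \Diamond (s \lor (\neg p \land s)) requires s \lor (\neg p \land s) at some successor in {0}.
  At 0: s \lor (\neg p \land s) is false.
So \Diamond (s \lor (\neg p \land s)) is false at 2.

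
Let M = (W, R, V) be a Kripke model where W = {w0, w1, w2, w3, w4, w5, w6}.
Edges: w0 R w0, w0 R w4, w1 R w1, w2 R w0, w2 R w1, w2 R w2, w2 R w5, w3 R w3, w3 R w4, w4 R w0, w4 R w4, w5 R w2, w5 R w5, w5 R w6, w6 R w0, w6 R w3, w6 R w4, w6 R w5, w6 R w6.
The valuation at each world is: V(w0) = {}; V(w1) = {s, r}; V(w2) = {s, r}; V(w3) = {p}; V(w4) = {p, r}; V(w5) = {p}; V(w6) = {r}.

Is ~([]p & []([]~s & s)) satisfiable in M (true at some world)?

Yes

Recall that []ψ holds at a world iff ψ holds at every accessible world, and <>ψ holds iff ψ holds at some accessible world.
Let φ = ~([]p & []([]~s & s)). Evaluate φ at each world:
  w0 (successors {w0, w4}): φ is true.
  w1 (successors {w1}): φ is true.
  w2 (successors {w0, w1, w2, w5}): φ is true.
  w3 (successors {w3, w4}): φ is true.
  w4 (successors {w0, w4}): φ is true.
  w5 (successors {w2, w5, w6}): φ is true.
  w6 (successors {w0, w3, w4, w5, w6}): φ is true.
Detail at w0 (witness):
  At w0: []p & []([]~s & s) is false, so ~([]p & []([]~s & s)) is true.
    At w0: []p is false, []([]~s & s) is false, so []p & []([]~s & s) is false.
      At w0: []p requires p at every successor {w0, w4}.
        p fails at w0, so []p is false at w0.
      At w0: []([]~s & s) requires []~s & s at every successor {w0, w4}.
        []~s & s fails at w0, so []([]~s & s) is false at w0.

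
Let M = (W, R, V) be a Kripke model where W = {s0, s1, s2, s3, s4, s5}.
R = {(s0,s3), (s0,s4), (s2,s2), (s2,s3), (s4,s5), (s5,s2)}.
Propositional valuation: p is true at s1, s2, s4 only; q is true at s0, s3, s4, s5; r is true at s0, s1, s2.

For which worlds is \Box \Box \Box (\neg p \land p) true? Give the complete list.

Recall that \Box ψ holds at a world iff ψ holds at every accessible world, and \Diamond ψ holds iff ψ holds at some accessible world.
Let φ = \Box \Box \Box (\neg p \land p). Evaluate φ at each world:
  s0 (successors {s3, s4}): φ is false.
  s1 (successors ∅): φ is true.
  s2 (successors {s2, s3}): φ is false.
  s3 (successors ∅): φ is true.
  s4 (successors {s5}): φ is false.
  s5 (successors {s2}): φ is false.
For instance, at s4:
  At s4: \Box \Box \Box (\neg p \land p) requires \Box \Box (\neg p \land p) at every successor {s5}.
    \Box \Box (\neg p \land p) fails at s5, so \Box \Box \Box (\neg p \land p) is false at s4.
      At s5: \Box \Box (\neg p \land p) requires \Box (\neg p \land p) at every successor {s2}.
        \Box (\neg p \land p) fails at s2, so \Box \Box (\neg p \land p) is false at s5.
Satisfying worlds: {s1, s3}

s1, s3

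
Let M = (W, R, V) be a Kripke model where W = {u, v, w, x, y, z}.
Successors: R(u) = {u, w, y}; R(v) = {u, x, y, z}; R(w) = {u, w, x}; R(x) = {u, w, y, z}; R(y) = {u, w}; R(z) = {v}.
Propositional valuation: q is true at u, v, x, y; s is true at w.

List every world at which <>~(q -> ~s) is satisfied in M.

Let φ = <>~(q -> ~s). Evaluate φ at each world:
  u (successors {u, w, y}): φ is false.
  v (successors {u, x, y, z}): φ is false.
  w (successors {u, w, x}): φ is false.
  x (successors {u, w, y, z}): φ is false.
  y (successors {u, w}): φ is false.
  z (successors {v}): φ is false.
For instance, at z:
  At z: <>~(q -> ~s) requires ~(q -> ~s) at some successor in {v}.
    At v: ~(q -> ~s) is false.
  So <>~(q -> ~s) is false at z.
Satisfying worlds: none.

none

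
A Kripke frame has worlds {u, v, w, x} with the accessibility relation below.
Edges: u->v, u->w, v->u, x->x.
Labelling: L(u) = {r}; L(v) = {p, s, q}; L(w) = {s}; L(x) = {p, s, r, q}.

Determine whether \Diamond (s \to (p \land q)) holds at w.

At w: no accessible worlds, so \Diamond (s \to (p \land q)) is false.

No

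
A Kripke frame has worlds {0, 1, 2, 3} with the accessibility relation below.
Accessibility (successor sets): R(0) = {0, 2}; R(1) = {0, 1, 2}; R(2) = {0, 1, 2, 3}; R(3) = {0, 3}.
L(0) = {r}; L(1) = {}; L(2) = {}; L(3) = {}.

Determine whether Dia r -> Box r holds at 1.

At 1: Dia r is true, Box r is false, so Dia r -> Box r is false.
  At 1: Dia r requires r at some successor in {0, 1, 2}.
    r holds at 0, so Dia r is true at 1.
  At 1: Box r requires r at every successor {0, 1, 2}.
    r fails at 1, so Box r is false at 1.

No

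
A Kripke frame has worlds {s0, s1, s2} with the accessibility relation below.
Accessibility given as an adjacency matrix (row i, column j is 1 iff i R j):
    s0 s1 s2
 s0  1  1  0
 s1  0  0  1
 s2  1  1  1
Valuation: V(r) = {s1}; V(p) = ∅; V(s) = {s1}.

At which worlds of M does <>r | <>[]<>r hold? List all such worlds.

s0, s2

Let φ = <>r | <>[]<>r. Evaluate φ at each world:
  s0 (successors {s0, s1}): φ is true.
  s1 (successors {s2}): φ is false.
  s2 (successors {s0, s1, s2}): φ is true.
For instance, at s0:
  At s0: <>r is true, <>[]<>r is true, so <>r | <>[]<>r is true.
    At s0: <>r requires r at some successor in {s0, s1}.
      r holds at s1, so <>r is true at s0.
    At s0: <>[]<>r requires []<>r at some successor in {s0, s1}.
      []<>r holds at s1, so <>[]<>r is true at s0.
Satisfying worlds: {s0, s2}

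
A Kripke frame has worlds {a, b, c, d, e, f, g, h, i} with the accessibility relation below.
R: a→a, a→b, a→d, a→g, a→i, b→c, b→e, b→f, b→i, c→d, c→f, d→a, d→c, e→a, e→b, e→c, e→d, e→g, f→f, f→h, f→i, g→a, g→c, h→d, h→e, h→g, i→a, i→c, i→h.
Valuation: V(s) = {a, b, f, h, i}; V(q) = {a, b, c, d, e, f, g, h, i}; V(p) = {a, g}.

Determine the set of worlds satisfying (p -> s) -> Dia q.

Let φ = (p -> s) -> Dia q. Evaluate φ at each world:
  a (successors {a, b, d, g, i}): φ is true.
  b (successors {c, e, f, i}): φ is true.
  c (successors {d, f}): φ is true.
  d (successors {a, c}): φ is true.
  e (successors {a, b, c, d, g}): φ is true.
  f (successors {f, h, i}): φ is true.
  g (successors {a, c}): φ is true.
  h (successors {d, e, g}): φ is true.
  i (successors {a, c, h}): φ is true.
For instance, at b:
  At b: p -> s is true, Dia q is true, so (p -> s) -> Dia q is true.
    At b: Dia q requires q at some successor in {c, e, f, i}.
      q holds at c, so Dia q is true at b.
Satisfying worlds: {a, b, c, d, e, f, g, h, i}

a, b, c, d, e, f, g, h, i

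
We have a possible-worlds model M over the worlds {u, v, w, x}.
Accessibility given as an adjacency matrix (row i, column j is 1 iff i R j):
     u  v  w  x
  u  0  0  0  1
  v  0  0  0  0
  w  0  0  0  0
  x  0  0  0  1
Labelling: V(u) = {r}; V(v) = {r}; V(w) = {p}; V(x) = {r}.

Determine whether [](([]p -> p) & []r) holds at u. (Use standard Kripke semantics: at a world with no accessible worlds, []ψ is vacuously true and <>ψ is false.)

At u: [](([]p -> p) & []r) requires ([]p -> p) & []r at every successor {x}.
    At x: []p -> p is true, []r is true, so ([]p -> p) & []r is true.
      At x: []p is false, p is false, so []p -> p is true.
      At x: []r requires r at every successor {x}.
        At x: r is true.
      So []r is true at x.
So [](([]p -> p) & []r) is true at u.

Yes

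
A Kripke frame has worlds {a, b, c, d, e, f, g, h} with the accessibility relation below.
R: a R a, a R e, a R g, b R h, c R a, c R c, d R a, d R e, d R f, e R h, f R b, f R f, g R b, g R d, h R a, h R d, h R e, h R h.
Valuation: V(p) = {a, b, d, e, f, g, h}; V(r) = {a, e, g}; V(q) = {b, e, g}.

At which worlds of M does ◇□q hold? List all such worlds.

none

Let φ = ◇□q. Evaluate φ at each world:
  a (successors {a, e, g}): φ is false.
  b (successors {h}): φ is false.
  c (successors {a, c}): φ is false.
  d (successors {a, e, f}): φ is false.
  e (successors {h}): φ is false.
  f (successors {b, f}): φ is false.
  g (successors {b, d}): φ is false.
  h (successors {a, d, e, h}): φ is false.
For instance, at c:
  At c: ◇□q requires □q at some successor in {a, c}.
    At a: □q is false.
    At c: □q is false.
  So ◇□q is false at c.
Satisfying worlds: none.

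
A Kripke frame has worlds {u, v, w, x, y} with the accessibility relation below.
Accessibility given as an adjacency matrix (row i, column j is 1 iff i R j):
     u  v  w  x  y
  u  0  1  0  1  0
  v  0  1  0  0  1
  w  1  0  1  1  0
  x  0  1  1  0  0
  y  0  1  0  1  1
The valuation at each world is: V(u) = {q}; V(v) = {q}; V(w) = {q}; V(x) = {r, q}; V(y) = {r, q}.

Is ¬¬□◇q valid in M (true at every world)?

Let φ = ¬¬□◇q. Evaluate φ at each world:
  u (successors {v, x}): φ is true.
  v (successors {v, y}): φ is true.
  w (successors {u, w, x}): φ is true.
  x (successors {v, w}): φ is true.
  y (successors {v, x, y}): φ is true.
For instance, at x:
  At x: ¬□◇q is false, so ¬¬□◇q is true.
    At x: □◇q is true, so ¬□◇q is false.
      At x: □◇q requires ◇q at every successor {v, w}.
        At v: ◇q is true.
        At w: ◇q is true.
      So □◇q is true at x.

Yes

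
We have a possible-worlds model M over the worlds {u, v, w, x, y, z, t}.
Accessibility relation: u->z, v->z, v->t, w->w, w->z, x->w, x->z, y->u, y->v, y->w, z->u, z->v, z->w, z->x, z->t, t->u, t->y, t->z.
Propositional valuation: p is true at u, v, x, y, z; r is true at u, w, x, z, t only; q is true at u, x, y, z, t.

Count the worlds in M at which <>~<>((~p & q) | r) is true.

0

Let φ = <>~<>((~p & q) | r). Evaluate φ at each world:
  u (successors {z}): φ is false.
  v (successors {z, t}): φ is false.
  w (successors {w, z}): φ is false.
  x (successors {w, z}): φ is false.
  y (successors {u, v, w}): φ is false.
  z (successors {u, v, w, x, t}): φ is false.
  t (successors {u, y, z}): φ is false.
For instance, at u:
  At u: <>~<>((~p & q) | r) requires ~<>((~p & q) | r) at some successor in {z}.
    At z: ~<>((~p & q) | r) is false.
  So <>~<>((~p & q) | r) is false at u.
Satisfying worlds: none.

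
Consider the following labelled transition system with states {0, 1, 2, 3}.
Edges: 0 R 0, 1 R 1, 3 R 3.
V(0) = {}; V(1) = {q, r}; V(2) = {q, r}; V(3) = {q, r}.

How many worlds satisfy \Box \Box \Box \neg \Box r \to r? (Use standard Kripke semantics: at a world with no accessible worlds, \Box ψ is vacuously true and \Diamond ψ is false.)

3

Let φ = \Box \Box \Box \neg \Box r \to r. Evaluate φ at each world:
  0 (successors {0}): φ is false.
  1 (successors {1}): φ is true.
  2 (successors ∅): φ is true.
  3 (successors {3}): φ is true.
For instance, at 0:
  At 0: \Box \Box \Box \neg \Box r is true, r is false, so \Box \Box \Box \neg \Box r \to r is false.
    At 0: \Box \Box \Box \neg \Box r requires \Box \Box \neg \Box r at every successor {0}.
      At 0: \Box \Box \neg \Box r is true.
    So \Box \Box \Box \neg \Box r is true at 0.
Satisfying worlds: {1, 2, 3}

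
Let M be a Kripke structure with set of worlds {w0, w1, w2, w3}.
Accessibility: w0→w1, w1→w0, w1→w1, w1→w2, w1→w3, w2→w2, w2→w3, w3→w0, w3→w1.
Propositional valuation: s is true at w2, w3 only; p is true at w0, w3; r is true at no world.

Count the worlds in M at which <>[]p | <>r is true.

0

Let φ = <>[]p | <>r. Evaluate φ at each world:
  w0 (successors {w1}): φ is false.
  w1 (successors {w0, w1, w2, w3}): φ is false.
  w2 (successors {w2, w3}): φ is false.
  w3 (successors {w0, w1}): φ is false.
For instance, at w1:
  At w1: <>[]p is false, <>r is false, so <>[]p | <>r is false.
    At w1: <>[]p requires []p at some successor in {w0, w1, w2, w3}.
      At w0: []p is false.
      At w1: []p is false.
      At w2: []p is false.
      At w3: []p is false.
    So <>[]p is false at w1.
    At w1: <>r requires r at some successor in {w0, w1, w2, w3}.
      At w0: r is false.
      At w1: r is false.
      At w2: r is false.
      At w3: r is false.
    So <>r is false at w1.
Satisfying worlds: none.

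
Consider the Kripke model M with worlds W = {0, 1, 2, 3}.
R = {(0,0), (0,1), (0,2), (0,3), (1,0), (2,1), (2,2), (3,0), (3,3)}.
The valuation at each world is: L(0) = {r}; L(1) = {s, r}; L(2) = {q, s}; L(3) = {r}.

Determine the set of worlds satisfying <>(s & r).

Let φ = <>(s & r). Evaluate φ at each world:
  0 (successors {0, 1, 2, 3}): φ is true.
  1 (successors {0}): φ is false.
  2 (successors {1, 2}): φ is true.
  3 (successors {0, 3}): φ is false.
For instance, at 0:
  At 0: <>(s & r) requires s & r at some successor in {0, 1, 2, 3}.
    s & r holds at 1, so <>(s & r) is true at 0.
Satisfying worlds: {0, 2}

0, 2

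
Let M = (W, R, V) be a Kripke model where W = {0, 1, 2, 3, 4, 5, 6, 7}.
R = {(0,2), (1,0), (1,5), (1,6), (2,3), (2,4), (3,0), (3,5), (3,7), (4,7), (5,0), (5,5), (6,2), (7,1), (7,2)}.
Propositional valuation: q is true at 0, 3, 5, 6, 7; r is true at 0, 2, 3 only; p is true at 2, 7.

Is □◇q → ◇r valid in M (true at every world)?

Yes

Let φ = □◇q → ◇r. Evaluate φ at each world:
  0 (successors {2}): φ is true.
  1 (successors {0, 5, 6}): φ is true.
  2 (successors {3, 4}): φ is true.
  3 (successors {0, 5, 7}): φ is true.
  4 (successors {7}): φ is true.
  5 (successors {0, 5}): φ is true.
  6 (successors {2}): φ is true.
  7 (successors {1, 2}): φ is true.
For instance, at 4:
  At 4: □◇q is false, ◇r is false, so □◇q → ◇r is true.
    At 4: □◇q requires ◇q at every successor {7}.
      ◇q fails at 7, so □◇q is false at 4.
    At 4: ◇r requires r at some successor in {7}.
      At 7: r is false.
    So ◇r is false at 4.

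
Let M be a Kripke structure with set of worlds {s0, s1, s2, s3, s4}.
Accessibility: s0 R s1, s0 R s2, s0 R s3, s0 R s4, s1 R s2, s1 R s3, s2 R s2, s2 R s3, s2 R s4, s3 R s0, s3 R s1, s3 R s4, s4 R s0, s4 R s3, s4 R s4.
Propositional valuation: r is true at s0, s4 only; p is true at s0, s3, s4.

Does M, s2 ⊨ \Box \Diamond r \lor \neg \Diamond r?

At s2: \Box \Diamond r is true, \neg \Diamond r is false, so \Box \Diamond r \lor \neg \Diamond r is true.
  At s2: \Box \Diamond r requires \Diamond r at every successor {s2, s3, s4}.
      At s2: \Diamond r requires r at some successor in {s2, s3, s4}.
        r holds at s4, so \Diamond r is true at s2.
      At s3: \Diamond r requires r at some successor in {s0, s1, s4}.
        r holds at s0, so \Diamond r is true at s3.
      At s4: \Diamond r requires r at some successor in {s0, s3, s4}.
        r holds at s0, so \Diamond r is true at s4.
  So \Box \Diamond r is true at s2.
  At s2: \Diamond r is true, so \neg \Diamond r is false.
    At s2: \Diamond r requires r at some successor in {s2, s3, s4}.
      r holds at s4, so \Diamond r is true at s2.

Yes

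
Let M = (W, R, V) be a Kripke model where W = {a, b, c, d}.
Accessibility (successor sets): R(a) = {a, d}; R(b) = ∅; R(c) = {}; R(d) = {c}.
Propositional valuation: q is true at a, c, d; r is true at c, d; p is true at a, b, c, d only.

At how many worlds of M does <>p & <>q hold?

2

Let φ = <>p & <>q. Evaluate φ at each world:
  a (successors {a, d}): φ is true.
  b (successors ∅): φ is false.
  c (successors ∅): φ is false.
  d (successors {c}): φ is true.
For instance, at d:
  At d: <>p is true, <>q is true, so <>p & <>q is true.
    At d: <>p requires p at some successor in {c}.
      p holds at c, so <>p is true at d.
    At d: <>q requires q at some successor in {c}.
      q holds at c, so <>q is true at d.
Satisfying worlds: {a, d}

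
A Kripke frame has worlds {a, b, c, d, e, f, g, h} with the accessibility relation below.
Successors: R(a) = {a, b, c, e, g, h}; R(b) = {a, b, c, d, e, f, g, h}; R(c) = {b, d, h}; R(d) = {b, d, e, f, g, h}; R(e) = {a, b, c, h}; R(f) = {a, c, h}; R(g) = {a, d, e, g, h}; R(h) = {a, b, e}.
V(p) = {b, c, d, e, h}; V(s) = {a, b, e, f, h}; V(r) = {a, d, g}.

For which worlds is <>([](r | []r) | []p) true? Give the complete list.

a, b, e, f

Recall that []ψ holds at a world iff ψ holds at every accessible world, and <>ψ holds iff ψ holds at some accessible world.
Let φ = <>([](r | []r) | []p). Evaluate φ at each world:
  a (successors {a, b, c, e, g, h}): φ is true.
  b (successors {a, b, c, d, e, f, g, h}): φ is true.
  c (successors {b, d, h}): φ is false.
  d (successors {b, d, e, f, g, h}): φ is false.
  e (successors {a, b, c, h}): φ is true.
  f (successors {a, c, h}): φ is true.
  g (successors {a, d, e, g, h}): φ is false.
  h (successors {a, b, e}): φ is false.
For instance, at e:
  At e: <>([](r | []r) | []p) requires [](r | []r) | []p at some successor in {a, b, c, h}.
    [](r | []r) | []p holds at c, so <>([](r | []r) | []p) is true at e.
      At c: [](r | []r) is false, []p is true, so [](r | []r) | []p is true.
Satisfying worlds: {a, b, e, f}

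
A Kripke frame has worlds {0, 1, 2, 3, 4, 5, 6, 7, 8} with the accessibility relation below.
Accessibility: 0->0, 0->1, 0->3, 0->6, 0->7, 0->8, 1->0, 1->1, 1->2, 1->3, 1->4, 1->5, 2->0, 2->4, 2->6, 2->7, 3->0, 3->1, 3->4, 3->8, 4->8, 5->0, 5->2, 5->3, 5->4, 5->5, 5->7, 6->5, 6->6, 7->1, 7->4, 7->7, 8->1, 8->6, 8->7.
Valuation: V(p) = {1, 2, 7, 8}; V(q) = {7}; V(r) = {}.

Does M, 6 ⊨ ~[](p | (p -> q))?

No

Recall that []ψ holds at a world iff ψ holds at every accessible world, and <>ψ holds iff ψ holds at some accessible world.
At 6: [](p | (p -> q)) is true, so ~[](p | (p -> q)) is false.
  At 6: [](p | (p -> q)) requires p | (p -> q) at every successor {5, 6}.
    At 5: p | (p -> q) is true.
    At 6: p | (p -> q) is true.
  So [](p | (p -> q)) is true at 6.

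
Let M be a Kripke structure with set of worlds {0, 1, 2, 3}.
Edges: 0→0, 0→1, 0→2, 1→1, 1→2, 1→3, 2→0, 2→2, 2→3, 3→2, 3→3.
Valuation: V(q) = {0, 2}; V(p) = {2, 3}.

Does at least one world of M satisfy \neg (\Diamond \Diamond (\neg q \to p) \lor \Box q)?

No

Recall that \Box ψ holds at a world iff ψ holds at every accessible world, and \Diamond ψ holds iff ψ holds at some accessible world.
Let φ = \neg (\Diamond \Diamond (\neg q \to p) \lor \Box q). Evaluate φ at each world:
  0 (successors {0, 1, 2}): φ is false.
  1 (successors {1, 2, 3}): φ is false.
  2 (successors {0, 2, 3}): φ is false.
  3 (successors {2, 3}): φ is false.
For instance, at 2:
  At 2: \Diamond \Diamond (\neg q \to p) \lor \Box q is true, so \neg (\Diamond \Diamond (\neg q \to p) \lor \Box q) is false.
    At 2: \Diamond \Diamond (\neg q \to p) is true, \Box q is false, so \Diamond \Diamond (\neg q \to p) \lor \Box q is true.
      At 2: \Diamond \Diamond (\neg q \to p) requires \Diamond (\neg q \to p) at some successor in {0, 2, 3}.
        \Diamond (\neg q \to p) holds at 0, so \Diamond \Diamond (\neg q \to p) is true at 2.
      At 2: \Box q requires q at every successor {0, 2, 3}.
        q fails at 3, so \Box q is false at 2.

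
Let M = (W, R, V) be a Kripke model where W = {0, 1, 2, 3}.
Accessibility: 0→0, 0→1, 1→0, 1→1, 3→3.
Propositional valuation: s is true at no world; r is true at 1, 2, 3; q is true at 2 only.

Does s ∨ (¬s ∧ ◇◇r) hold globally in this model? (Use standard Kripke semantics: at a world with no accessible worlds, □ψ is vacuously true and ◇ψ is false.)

No

Let φ = s ∨ (¬s ∧ ◇◇r). Evaluate φ at each world:
  0 (successors {0, 1}): φ is true.
  1 (successors {0, 1}): φ is true.
  2 (successors ∅): φ is false.
  3 (successors {3}): φ is true.
Detail at 2 (counterexample):
  At 2: s is false, ¬s ∧ ◇◇r is false, so s ∨ (¬s ∧ ◇◇r) is false.
    At 2: ¬s is true, ◇◇r is false, so ¬s ∧ ◇◇r is false.
      At 2: no accessible worlds, so ◇◇r is false.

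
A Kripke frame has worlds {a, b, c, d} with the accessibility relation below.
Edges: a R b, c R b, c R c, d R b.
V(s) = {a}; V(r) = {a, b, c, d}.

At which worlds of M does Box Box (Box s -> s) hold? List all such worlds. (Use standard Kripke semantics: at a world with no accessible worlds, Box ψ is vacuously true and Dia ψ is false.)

Let φ = Box Box (Box s -> s). Evaluate φ at each world:
  a (successors {b}): φ is true.
  b (successors ∅): φ is true.
  c (successors {b, c}): φ is false.
  d (successors {b}): φ is true.
For instance, at a:
  At a: Box Box (Box s -> s) requires Box (Box s -> s) at every successor {b}.
      At b: no accessible worlds, so Box (Box s -> s) holds vacuously.
  So Box Box (Box s -> s) is true at a.
Satisfying worlds: {a, b, d}

a, b, d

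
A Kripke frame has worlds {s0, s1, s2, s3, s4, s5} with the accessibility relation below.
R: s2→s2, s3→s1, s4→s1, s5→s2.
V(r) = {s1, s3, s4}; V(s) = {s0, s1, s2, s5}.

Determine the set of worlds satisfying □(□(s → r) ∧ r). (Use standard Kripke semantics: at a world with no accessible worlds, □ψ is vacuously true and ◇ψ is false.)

s0, s1, s3, s4

Let φ = □(□(s → r) ∧ r). Evaluate φ at each world:
  s0 (successors ∅): φ is true.
  s1 (successors ∅): φ is true.
  s2 (successors {s2}): φ is false.
  s3 (successors {s1}): φ is true.
  s4 (successors {s1}): φ is true.
  s5 (successors {s2}): φ is false.
For instance, at s4:
  At s4: □(□(s → r) ∧ r) requires □(s → r) ∧ r at every successor {s1}.
      At s1: □(s → r) is true, r is true, so □(s → r) ∧ r is true.
  So □(□(s → r) ∧ r) is true at s4.
Satisfying worlds: {s0, s1, s3, s4}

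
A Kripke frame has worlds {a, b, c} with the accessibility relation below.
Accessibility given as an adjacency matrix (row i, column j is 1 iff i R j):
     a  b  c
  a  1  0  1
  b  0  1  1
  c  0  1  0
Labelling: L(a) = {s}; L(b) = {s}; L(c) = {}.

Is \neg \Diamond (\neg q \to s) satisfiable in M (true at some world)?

Recall that \Diamond ψ holds at a world iff ψ holds at some accessible world.
Let φ = \neg \Diamond (\neg q \to s). Evaluate φ at each world:
  a (successors {a, c}): φ is false.
  b (successors {b, c}): φ is false.
  c (successors {b}): φ is false.
For instance, at c:
  At c: \Diamond (\neg q \to s) is true, so \neg \Diamond (\neg q \to s) is false.
    At c: \Diamond (\neg q \to s) requires \neg q \to s at some successor in {b}.
      \neg q \to s holds at b, so \Diamond (\neg q \to s) is true at c.

No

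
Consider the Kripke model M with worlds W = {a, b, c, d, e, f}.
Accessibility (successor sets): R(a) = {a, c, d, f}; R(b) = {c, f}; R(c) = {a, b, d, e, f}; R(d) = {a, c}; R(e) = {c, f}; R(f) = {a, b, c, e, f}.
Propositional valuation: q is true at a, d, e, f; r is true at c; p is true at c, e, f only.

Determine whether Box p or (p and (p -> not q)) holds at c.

At c: Box p is false, p and (p -> not q) is true, so Box p or (p and (p -> not q)) is true.
  At c: Box p requires p at every successor {a, b, d, e, f}.
    p fails at a, so Box p is false at c.

Yes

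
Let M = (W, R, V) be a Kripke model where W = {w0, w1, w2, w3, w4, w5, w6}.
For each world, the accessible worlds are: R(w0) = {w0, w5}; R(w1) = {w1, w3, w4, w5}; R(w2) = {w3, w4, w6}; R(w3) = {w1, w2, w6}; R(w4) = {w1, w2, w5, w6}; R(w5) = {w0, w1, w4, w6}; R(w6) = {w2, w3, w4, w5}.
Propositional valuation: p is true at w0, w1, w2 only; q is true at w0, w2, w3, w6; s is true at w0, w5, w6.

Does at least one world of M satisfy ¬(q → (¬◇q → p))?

Let φ = ¬(q → (¬◇q → p)). Evaluate φ at each world:
  w0 (successors {w0, w5}): φ is false.
  w1 (successors {w1, w3, w4, w5}): φ is false.
  w2 (successors {w3, w4, w6}): φ is false.
  w3 (successors {w1, w2, w6}): φ is false.
  w4 (successors {w1, w2, w5, w6}): φ is false.
  w5 (successors {w0, w1, w4, w6}): φ is false.
  w6 (successors {w2, w3, w4, w5}): φ is false.
For instance, at w1:
  At w1: q → (¬◇q → p) is true, so ¬(q → (¬◇q → p)) is false.
    At w1: q is false, ¬◇q → p is true, so q → (¬◇q → p) is true.
      At w1: ¬◇q is false, p is true, so ¬◇q → p is true.

No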